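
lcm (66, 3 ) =66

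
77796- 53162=24634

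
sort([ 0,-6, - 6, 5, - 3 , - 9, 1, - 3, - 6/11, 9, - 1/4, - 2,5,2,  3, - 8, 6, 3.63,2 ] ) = [ - 9, - 8,-6, - 6, - 3, - 3, - 2, - 6/11, - 1/4,0, 1 , 2, 2, 3 , 3.63, 5,5, 6, 9]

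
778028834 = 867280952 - 89252118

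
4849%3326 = 1523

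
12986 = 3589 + 9397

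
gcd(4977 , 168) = 21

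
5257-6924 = - 1667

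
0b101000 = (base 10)40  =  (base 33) 17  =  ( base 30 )1A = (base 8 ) 50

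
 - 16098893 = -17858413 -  - 1759520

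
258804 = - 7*(- 36972)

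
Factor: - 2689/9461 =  - 2689^1*9461^( - 1 ) 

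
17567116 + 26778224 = 44345340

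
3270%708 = 438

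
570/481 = 570/481 = 1.19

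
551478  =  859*642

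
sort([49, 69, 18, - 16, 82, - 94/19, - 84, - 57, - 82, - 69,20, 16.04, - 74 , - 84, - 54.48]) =[-84, - 84, - 82,-74,  -  69, - 57, - 54.48,-16, - 94/19,  16.04,18, 20,49, 69, 82] 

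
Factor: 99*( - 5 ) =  - 495 = - 3^2*5^1*11^1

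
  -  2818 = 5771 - 8589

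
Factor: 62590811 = 101^1*619711^1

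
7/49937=7/49937 = 0.00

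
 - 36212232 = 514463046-550675278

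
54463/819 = 66 + 409/819=66.50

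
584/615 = 584/615 = 0.95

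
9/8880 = 3/2960 = 0.00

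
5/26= 5/26 = 0.19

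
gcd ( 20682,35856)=54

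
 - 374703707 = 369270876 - 743974583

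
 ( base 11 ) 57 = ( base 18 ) 38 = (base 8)76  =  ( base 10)62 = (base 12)52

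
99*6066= 600534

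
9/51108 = 3/17036 = 0.00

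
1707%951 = 756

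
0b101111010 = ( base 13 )231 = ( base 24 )fi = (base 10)378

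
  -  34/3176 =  - 17/1588 = -  0.01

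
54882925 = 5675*9671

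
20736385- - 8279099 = 29015484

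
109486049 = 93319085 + 16166964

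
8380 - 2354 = 6026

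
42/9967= 42/9967 = 0.00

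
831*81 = 67311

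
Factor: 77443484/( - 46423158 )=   -  38721742/23211579= -2^1*3^( - 1 ) * 17^(  -  1) * 23^2*463^ (  -  1)*983^( - 1) * 36599^1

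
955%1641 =955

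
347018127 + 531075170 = 878093297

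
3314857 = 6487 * 511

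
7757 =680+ 7077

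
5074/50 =101 + 12/25=101.48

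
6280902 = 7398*849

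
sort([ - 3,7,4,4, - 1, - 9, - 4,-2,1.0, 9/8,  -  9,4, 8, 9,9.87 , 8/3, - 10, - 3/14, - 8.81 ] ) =[  -  10,- 9,- 9 , -8.81, - 4,  -  3,- 2,  -  1,-3/14, 1.0,9/8,8/3,4 , 4,  4,7, 8, 9,9.87]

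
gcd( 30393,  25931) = 1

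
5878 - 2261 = 3617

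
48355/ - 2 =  - 24178 + 1/2 = -24177.50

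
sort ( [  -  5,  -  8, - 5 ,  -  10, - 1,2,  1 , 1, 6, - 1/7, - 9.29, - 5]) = [  -  10, - 9.29,  -  8,-5,-5,-5, - 1 , - 1/7, 1, 1,2,6 ]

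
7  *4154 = 29078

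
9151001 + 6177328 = 15328329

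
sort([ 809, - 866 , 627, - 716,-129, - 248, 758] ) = [ - 866,- 716, - 248, - 129,627, 758, 809]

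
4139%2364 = 1775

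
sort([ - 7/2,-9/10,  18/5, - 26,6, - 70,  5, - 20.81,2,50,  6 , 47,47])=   [ - 70, -26, - 20.81,-7/2,  -  9/10, 2,  18/5,5, 6 , 6, 47,47, 50]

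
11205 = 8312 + 2893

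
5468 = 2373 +3095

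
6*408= 2448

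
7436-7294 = 142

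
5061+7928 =12989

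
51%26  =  25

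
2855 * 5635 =16087925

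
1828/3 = 609 + 1/3 = 609.33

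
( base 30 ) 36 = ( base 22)48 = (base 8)140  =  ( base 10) 96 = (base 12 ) 80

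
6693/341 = 19+214/341 = 19.63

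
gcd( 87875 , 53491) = 1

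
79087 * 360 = 28471320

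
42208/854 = 49+ 181/427 = 49.42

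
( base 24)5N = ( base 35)43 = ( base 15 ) 98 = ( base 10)143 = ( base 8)217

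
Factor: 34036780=2^2*5^1 * 23^1*61^1*1213^1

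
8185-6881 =1304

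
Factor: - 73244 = -2^2*18311^1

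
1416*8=11328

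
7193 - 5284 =1909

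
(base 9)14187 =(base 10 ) 9637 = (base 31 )A0R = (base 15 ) 2CC7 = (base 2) 10010110100101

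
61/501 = 61/501 = 0.12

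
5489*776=4259464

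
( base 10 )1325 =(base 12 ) 925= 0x52d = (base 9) 1732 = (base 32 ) 19D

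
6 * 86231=517386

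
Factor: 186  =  2^1*3^1*31^1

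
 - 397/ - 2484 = 397/2484  =  0.16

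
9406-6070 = 3336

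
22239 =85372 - 63133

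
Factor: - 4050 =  -2^1 * 3^4*5^2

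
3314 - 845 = 2469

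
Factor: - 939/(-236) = 2^( - 2)*3^1*59^( - 1 ) * 313^1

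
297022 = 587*506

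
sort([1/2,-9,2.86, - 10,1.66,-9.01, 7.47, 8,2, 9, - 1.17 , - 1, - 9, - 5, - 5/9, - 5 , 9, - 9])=[ - 10 , - 9.01 ,-9, - 9, - 9 ,  -  5,- 5, - 1.17, - 1,-5/9, 1/2, 1.66, 2, 2.86, 7.47,8, 9,9] 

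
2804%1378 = 48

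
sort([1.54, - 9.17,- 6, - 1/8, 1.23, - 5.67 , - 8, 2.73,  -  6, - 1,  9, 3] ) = [  -  9.17, - 8, - 6, - 6,-5.67 , - 1, - 1/8 , 1.23, 1.54,2.73,3,9 ] 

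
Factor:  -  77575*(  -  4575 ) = 3^1 * 5^4*29^1 * 61^1*107^1 = 354905625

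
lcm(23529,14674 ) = 1364682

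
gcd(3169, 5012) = 1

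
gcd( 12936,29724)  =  12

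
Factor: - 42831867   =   - 3^1*13^2*84481^1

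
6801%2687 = 1427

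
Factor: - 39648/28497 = -32/23 = - 2^5*23^( - 1)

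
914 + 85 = 999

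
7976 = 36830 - 28854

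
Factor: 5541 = 3^1*1847^1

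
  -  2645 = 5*( - 529 ) 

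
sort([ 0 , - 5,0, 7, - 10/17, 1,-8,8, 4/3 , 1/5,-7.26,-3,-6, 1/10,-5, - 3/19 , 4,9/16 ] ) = [ - 8, - 7.26, - 6,-5,-5,- 3, - 10/17,  -  3/19, 0,0,1/10,1/5 , 9/16, 1,  4/3, 4,7, 8]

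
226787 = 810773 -583986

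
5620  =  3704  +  1916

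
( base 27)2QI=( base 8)4202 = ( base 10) 2178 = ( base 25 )3C3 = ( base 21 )4jf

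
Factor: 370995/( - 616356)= -123665/205452 =- 2^( - 2 )*3^( - 2)*5^1*13^(-1 )*439^( - 1 )*24733^1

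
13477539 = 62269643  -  48792104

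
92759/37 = 2507 = 2507.00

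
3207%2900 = 307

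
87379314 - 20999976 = 66379338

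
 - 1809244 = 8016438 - 9825682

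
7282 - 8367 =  - 1085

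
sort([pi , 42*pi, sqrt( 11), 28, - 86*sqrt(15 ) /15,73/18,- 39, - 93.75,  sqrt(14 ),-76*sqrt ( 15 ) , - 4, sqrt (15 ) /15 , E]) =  [-76*sqrt(15), - 93.75, - 39, -86*sqrt( 15 )/15, - 4, sqrt(15 )/15, E, pi, sqrt( 11 ), sqrt(14 ) , 73/18, 28, 42*pi ] 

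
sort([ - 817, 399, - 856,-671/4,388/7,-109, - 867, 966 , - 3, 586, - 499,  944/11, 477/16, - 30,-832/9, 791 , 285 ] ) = [ - 867, - 856,-817,- 499,-671/4,-109, - 832/9, - 30, - 3,477/16,388/7,944/11, 285, 399,586, 791, 966 ]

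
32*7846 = 251072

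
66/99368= 33/49684 = 0.00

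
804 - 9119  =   - 8315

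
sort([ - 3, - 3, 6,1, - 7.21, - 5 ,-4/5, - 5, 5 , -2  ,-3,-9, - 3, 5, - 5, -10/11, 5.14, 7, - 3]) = [  -  9,- 7.21,-5,  -  5,  -  5,-3, - 3,-3, - 3,-3, - 2,-10/11,  -  4/5, 1, 5,5,  5.14, 6, 7]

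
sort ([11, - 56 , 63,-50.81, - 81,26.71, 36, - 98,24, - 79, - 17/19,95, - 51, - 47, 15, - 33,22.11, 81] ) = [-98, - 81, - 79, - 56,-51, - 50.81, - 47, - 33, - 17/19, 11 , 15, 22.11,  24, 26.71,36, 63, 81,95]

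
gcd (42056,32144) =56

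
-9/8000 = - 1 + 7991/8000 = - 0.00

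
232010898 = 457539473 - 225528575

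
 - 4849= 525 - 5374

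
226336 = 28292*8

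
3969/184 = 21 + 105/184 = 21.57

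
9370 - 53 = 9317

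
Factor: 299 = 13^1*23^1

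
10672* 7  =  74704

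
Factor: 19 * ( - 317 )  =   - 6023=- 19^1*317^1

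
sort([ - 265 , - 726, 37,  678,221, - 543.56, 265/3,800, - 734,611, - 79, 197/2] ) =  [ - 734, - 726, - 543.56, - 265, - 79,37,265/3,  197/2,221,611, 678,800 ] 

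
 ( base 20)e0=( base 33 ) 8G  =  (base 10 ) 280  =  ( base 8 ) 430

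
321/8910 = 107/2970 = 0.04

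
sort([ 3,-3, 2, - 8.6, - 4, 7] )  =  [  -  8.6, - 4, - 3,2,3 , 7] 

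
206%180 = 26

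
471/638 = 471/638=0.74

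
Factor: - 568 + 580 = 2^2*3^1 =12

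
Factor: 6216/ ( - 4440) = -7/5=- 5^(-1 )*7^1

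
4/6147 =4/6147 =0.00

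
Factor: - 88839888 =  - 2^4*3^1*1850831^1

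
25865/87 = 297+26/87  =  297.30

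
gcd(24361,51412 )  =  1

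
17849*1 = 17849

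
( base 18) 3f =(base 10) 69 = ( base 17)41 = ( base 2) 1000101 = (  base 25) 2J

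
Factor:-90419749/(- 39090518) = 2^( -1 )*7^2*37^1 *53^1*941^1 * 971^ ( - 1)*20129^( - 1 ) 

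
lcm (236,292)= 17228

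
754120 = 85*8872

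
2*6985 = 13970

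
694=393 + 301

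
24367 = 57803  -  33436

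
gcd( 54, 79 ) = 1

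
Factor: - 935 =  - 5^1 * 11^1*17^1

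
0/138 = 0 = 0.00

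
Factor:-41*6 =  - 246 = - 2^1*3^1*41^1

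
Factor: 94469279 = 94469279^1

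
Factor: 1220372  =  2^2 * 305093^1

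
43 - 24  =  19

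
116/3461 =116/3461  =  0.03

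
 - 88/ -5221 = 88/5221 = 0.02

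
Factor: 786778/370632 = 2^( - 2)*3^ ( - 1 ) * 61^1*6449^1*15443^( - 1 ) =393389/185316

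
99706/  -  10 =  - 49853/5= - 9970.60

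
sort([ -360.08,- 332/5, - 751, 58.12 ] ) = [ -751, - 360.08, - 332/5, 58.12 ] 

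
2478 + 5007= 7485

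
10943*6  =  65658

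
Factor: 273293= 67^1* 4079^1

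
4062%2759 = 1303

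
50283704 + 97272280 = 147555984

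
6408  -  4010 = 2398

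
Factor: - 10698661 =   -  17^1*37^1*73^1 * 233^1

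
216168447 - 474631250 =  - 258462803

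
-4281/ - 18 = 1427/6 = 237.83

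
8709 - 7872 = 837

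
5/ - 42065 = - 1 + 8412/8413 = - 0.00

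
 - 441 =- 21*21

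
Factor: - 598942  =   - 2^1*299471^1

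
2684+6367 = 9051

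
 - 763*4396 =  - 3354148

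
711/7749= 79/861=0.09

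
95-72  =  23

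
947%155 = 17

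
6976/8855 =6976/8855 = 0.79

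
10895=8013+2882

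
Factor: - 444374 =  - 2^1*7^1*31741^1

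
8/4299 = 8/4299 = 0.00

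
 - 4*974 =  - 3896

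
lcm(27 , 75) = 675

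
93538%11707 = 11589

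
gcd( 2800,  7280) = 560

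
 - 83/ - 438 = 83/438 = 0.19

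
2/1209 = 2/1209 = 0.00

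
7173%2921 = 1331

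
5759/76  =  5759/76 = 75.78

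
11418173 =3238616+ 8179557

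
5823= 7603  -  1780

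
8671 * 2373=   20576283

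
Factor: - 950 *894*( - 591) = 501936300 = 2^2 * 3^2*5^2*19^1 *149^1*197^1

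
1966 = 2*983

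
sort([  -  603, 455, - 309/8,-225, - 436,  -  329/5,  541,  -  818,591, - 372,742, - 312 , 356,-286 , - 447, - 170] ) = [ - 818,-603 , - 447, - 436, -372, - 312, - 286,-225, - 170, - 329/5, - 309/8,  356,455, 541,591,742] 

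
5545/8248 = 5545/8248 =0.67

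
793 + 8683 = 9476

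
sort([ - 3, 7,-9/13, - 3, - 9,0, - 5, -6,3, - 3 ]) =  [ - 9, - 6, - 5, - 3, - 3, - 3, - 9/13,0, 3, 7 ]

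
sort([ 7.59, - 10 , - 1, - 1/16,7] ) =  [ - 10, - 1, - 1/16 , 7,7.59]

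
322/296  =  161/148  =  1.09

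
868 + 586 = 1454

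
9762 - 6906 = 2856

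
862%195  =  82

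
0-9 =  - 9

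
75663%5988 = 3807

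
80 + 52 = 132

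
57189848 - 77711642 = -20521794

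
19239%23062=19239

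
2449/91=2449/91 = 26.91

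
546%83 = 48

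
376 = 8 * 47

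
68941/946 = 72 + 829/946 = 72.88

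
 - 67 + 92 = 25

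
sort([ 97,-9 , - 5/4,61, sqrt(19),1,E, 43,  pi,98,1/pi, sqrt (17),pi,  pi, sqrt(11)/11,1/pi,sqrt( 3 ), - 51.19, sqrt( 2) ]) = [ - 51.19, - 9, - 5/4,sqrt( 11)/11, 1/pi, 1/pi, 1 , sqrt(2),sqrt( 3 ), E,pi,pi,pi,  sqrt( 17 ), sqrt(19 ) , 43,61, 97, 98 ]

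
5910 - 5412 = 498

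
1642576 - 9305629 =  - 7663053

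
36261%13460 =9341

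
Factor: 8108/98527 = 2^2  *  11^(-1) * 13^( - 2 ) *53^( - 1 ) *2027^1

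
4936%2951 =1985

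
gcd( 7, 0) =7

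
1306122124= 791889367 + 514232757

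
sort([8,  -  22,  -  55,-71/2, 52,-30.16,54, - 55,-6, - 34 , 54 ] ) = [ - 55, - 55,-71/2, - 34,-30.16,  -  22, - 6,8, 52, 54,  54]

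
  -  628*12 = -7536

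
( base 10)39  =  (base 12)33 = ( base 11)36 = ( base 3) 1110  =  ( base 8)47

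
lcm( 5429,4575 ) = 407175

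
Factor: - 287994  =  -2^1*3^1*7^1*6857^1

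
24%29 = 24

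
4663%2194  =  275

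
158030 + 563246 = 721276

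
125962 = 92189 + 33773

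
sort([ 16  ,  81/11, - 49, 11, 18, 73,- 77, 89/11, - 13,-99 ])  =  [ - 99, - 77 ,- 49,-13, 81/11, 89/11,11, 16,  18,  73 ] 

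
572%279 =14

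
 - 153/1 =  - 153=- 153.00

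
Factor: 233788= 2^2 * 211^1 * 277^1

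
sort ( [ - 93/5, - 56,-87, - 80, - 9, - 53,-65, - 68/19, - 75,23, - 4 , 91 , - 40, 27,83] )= [ - 87, - 80,-75, - 65 , - 56, - 53  , - 40, - 93/5, - 9,- 4 , - 68/19, 23,27, 83 , 91] 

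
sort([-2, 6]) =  [-2, 6]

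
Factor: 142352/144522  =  2^3*3^( - 2)*37^( - 1)*41^1 = 328/333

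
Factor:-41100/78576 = -3425/6548=-2^( - 2 ) * 5^2*137^1*1637^( - 1 ) 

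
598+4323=4921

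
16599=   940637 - 924038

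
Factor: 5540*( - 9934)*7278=-400540072080 = - 2^4* 3^1*5^1* 277^1*1213^1*4967^1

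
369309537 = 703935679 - 334626142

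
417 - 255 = 162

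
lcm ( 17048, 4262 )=17048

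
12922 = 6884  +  6038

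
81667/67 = 81667/67   =  1218.91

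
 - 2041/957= - 2041/957 = - 2.13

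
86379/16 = 86379/16=5398.69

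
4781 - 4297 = 484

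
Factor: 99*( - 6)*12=  -  7128= - 2^3 * 3^4*11^1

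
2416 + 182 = 2598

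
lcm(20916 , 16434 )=230076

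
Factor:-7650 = -2^1 * 3^2 * 5^2 * 17^1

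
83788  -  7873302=-7789514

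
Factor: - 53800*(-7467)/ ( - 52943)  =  - 2^3*3^1*5^2*11^ ( - 1 )*19^1*131^1 *269^1*4813^( - 1) = - 401724600/52943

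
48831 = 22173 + 26658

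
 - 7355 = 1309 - 8664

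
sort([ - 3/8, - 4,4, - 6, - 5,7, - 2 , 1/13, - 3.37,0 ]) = [ - 6,  -  5, - 4,  -  3.37, - 2, - 3/8  ,  0, 1/13,4,7 ] 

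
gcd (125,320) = 5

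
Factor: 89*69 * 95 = 3^1*5^1*19^1*23^1 * 89^1 = 583395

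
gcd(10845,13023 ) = 9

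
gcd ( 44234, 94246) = 2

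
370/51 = 370/51 = 7.25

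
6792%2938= 916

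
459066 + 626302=1085368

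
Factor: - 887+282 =-605 = -5^1*11^2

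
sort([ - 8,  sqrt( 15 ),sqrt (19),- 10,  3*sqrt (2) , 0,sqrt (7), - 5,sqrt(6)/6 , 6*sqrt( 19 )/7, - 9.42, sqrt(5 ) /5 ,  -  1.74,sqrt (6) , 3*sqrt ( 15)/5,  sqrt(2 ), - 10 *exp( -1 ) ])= [  -  10, - 9.42, - 8, - 5,-10*exp( -1),  -  1.74,0, sqrt( 6)/6, sqrt( 5) /5 , sqrt(2 ),3*sqrt( 15)/5, sqrt( 6),sqrt ( 7),6  *  sqrt( 19 )/7, sqrt( 15 ), 3*sqrt( 2 ),sqrt( 19)] 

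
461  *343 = 158123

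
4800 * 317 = 1521600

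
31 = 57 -26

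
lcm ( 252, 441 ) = 1764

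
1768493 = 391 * 4523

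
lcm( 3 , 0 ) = 0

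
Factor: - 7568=  -  2^4*11^1*43^1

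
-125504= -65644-59860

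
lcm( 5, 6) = 30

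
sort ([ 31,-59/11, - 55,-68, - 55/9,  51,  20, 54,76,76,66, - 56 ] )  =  [-68, - 56, - 55, - 55/9,- 59/11, 20,31 , 51, 54,66 , 76,76]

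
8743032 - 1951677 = 6791355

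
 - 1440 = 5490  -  6930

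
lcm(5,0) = 0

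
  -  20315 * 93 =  - 1889295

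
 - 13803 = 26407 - 40210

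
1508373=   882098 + 626275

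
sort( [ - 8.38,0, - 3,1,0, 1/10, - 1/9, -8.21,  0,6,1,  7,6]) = [ - 8.38,-8.21 , - 3 , - 1/9,0,0, 0, 1/10 , 1,1,6,6,  7 ]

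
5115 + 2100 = 7215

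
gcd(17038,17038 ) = 17038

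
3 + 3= 6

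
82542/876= 13757/146 = 94.23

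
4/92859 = 4/92859 =0.00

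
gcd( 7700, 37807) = 77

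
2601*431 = 1121031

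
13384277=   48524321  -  35140044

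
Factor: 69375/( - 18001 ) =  - 3^1*5^4*37^1*47^( - 1) * 383^( - 1 )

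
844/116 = 211/29 = 7.28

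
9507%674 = 71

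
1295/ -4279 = -1295/4279 = - 0.30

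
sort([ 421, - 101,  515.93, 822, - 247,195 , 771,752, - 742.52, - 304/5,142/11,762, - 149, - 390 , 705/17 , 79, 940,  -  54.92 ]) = [ - 742.52, - 390, - 247 , - 149, - 101, - 304/5, - 54.92, 142/11 , 705/17 , 79,195,421, 515.93,752, 762,771,822,940]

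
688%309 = 70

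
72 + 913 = 985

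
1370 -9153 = -7783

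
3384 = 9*376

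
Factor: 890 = 2^1*5^1*89^1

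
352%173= 6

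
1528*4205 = 6425240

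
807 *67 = 54069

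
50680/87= 50680/87= 582.53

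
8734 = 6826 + 1908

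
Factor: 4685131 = 11^1*59^1*7219^1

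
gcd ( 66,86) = 2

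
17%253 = 17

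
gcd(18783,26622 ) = 9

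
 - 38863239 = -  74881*519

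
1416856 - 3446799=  - 2029943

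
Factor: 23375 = 5^3*11^1*17^1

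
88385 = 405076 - 316691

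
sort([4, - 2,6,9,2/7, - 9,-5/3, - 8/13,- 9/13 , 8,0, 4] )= [-9, - 2 , - 5/3, -9/13, - 8/13, 0, 2/7, 4, 4 , 6,8,9]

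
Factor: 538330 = 2^1*5^1*13^1*41^1 * 101^1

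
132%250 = 132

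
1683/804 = 2 + 25/268 =2.09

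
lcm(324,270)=1620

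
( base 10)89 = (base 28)35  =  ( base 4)1121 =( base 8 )131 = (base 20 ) 49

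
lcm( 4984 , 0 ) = 0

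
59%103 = 59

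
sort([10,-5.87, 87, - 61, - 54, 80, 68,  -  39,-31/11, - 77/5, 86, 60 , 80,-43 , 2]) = [ - 61, - 54,-43,  -  39, -77/5,-5.87,-31/11, 2,  10, 60, 68,80, 80,86, 87]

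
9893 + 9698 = 19591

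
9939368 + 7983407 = 17922775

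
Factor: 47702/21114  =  3^( - 3)*61^1 = 61/27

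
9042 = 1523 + 7519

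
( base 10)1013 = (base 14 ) 525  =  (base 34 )tr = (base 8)1765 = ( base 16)3f5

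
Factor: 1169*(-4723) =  - 5521187=   -7^1*167^1*4723^1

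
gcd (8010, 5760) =90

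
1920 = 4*480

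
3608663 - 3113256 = 495407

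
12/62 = 6/31 = 0.19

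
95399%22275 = 6299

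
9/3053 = 9/3053 = 0.00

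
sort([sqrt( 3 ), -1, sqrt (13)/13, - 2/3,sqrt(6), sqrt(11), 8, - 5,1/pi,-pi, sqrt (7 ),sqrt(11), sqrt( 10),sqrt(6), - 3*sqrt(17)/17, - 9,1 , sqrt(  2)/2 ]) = [-9,-5, - pi,-1, - 3*sqrt( 17)/17,-2/3 , sqrt( 13)/13,1/pi, sqrt(2 )/2, 1, sqrt (3), sqrt( 6),sqrt (6 ), sqrt(7 ), sqrt( 10), sqrt( 11), sqrt(11), 8 ]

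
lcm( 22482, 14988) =44964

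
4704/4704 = 1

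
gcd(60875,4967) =1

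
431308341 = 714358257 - 283049916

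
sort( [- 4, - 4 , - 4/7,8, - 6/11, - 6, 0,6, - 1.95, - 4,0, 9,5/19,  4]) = [ - 6,-4, - 4, - 4,  -  1.95, - 4/7,- 6/11 , 0, 0, 5/19,  4,6,  8,  9 ] 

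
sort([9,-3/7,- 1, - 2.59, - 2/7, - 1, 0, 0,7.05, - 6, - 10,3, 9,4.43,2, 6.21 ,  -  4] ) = [-10, - 6 , - 4, - 2.59,-1, - 1,  -  3/7 ,-2/7,0,0, 2 , 3, 4.43,  6.21,7.05, 9,  9 ]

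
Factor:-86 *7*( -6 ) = 3612 = 2^2 * 3^1*7^1*43^1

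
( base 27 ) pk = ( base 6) 3115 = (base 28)on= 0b1010110111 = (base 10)695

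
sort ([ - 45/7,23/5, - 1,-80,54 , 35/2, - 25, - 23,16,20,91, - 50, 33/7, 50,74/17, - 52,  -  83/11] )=[  -  80, - 52,  -  50, - 25, - 23, - 83/11, - 45/7, - 1, 74/17,23/5,33/7,16, 35/2,20 , 50,54, 91]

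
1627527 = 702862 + 924665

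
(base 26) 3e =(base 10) 92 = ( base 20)4c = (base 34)2O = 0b1011100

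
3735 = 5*747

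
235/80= 47/16 = 2.94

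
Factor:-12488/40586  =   -4/13 = - 2^2*13^(-1 ) 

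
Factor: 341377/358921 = 467^1*491^( - 1 ) = 467/491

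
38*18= 684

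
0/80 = 0=0.00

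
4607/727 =4607/727 = 6.34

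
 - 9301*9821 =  - 91345121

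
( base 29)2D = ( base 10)71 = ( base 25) 2l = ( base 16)47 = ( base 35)21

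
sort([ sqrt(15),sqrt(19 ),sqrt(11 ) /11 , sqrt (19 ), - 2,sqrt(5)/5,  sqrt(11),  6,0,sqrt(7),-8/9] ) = [ - 2, - 8/9,0, sqrt ( 11)/11,sqrt( 5 ) /5 , sqrt ( 7),sqrt( 11), sqrt( 15),  sqrt( 19 ),sqrt(19 ),  6]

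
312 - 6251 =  - 5939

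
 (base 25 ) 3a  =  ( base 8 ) 125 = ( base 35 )2F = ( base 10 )85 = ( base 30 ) 2P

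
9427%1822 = 317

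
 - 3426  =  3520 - 6946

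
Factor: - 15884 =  - 2^2*11^1 *19^2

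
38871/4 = 9717 + 3/4=9717.75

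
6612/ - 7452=-551/621 = - 0.89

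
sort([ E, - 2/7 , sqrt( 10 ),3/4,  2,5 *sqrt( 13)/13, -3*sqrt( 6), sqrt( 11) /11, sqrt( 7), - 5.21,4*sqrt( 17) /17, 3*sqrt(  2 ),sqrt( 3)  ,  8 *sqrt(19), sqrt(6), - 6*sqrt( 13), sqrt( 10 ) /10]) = [ - 6*sqrt( 13 ), - 3*sqrt( 6), - 5.21,-2/7, sqrt(11)/11 , sqrt(10) /10  ,  3/4, 4 * sqrt(17 )/17, 5*sqrt( 13) /13,sqrt(3 ), 2, sqrt ( 6),sqrt(7), E, sqrt( 10 ), 3*sqrt(2 ), 8*sqrt(19) ]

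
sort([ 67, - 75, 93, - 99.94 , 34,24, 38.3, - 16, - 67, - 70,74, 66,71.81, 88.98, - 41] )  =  [-99.94,-75, - 70 , - 67,-41 ,  -  16, 24, 34, 38.3,66, 67, 71.81,74, 88.98, 93]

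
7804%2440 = 484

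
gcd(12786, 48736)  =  2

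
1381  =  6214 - 4833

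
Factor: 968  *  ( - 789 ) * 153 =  - 2^3 * 3^3* 11^2*17^1*263^1 = - 116854056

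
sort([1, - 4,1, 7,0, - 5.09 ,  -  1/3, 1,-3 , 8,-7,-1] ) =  [ - 7, - 5.09, - 4 , -3, - 1, - 1/3,  0, 1,1 , 1,7 , 8]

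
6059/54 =6059/54=112.20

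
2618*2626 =6874868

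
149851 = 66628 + 83223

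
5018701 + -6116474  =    -  1097773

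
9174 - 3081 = 6093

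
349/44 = 349/44 = 7.93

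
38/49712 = 19/24856 = 0.00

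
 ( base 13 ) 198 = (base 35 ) 8e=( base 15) 149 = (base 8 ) 446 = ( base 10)294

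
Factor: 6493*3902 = 2^1*43^1* 151^1 * 1951^1 = 25335686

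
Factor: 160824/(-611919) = -53608/203973 = -  2^3*3^(-1)*7^(-1)*11^( - 1) * 883^(-1 )*6701^1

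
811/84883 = 811/84883  =  0.01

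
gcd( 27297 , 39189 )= 3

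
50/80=5/8 =0.62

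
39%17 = 5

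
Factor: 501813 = 3^2*13^1*4289^1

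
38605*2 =77210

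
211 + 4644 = 4855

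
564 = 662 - 98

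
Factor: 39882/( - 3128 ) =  - 51/4  =  - 2^( - 2)*3^1 * 17^1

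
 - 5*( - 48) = 240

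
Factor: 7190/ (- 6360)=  - 2^( - 2)*3^( - 1 )*53^(  -  1) *719^1 = - 719/636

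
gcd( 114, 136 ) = 2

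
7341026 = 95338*77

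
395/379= 1  +  16/379  =  1.04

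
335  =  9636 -9301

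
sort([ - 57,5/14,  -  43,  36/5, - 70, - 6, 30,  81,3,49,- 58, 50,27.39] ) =[ - 70, - 58, - 57,-43, - 6, 5/14, 3,36/5,27.39,30, 49, 50,81 ]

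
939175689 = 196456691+742718998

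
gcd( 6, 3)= 3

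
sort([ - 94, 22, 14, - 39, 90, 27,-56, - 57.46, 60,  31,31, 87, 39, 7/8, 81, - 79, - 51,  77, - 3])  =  [ - 94, - 79, -57.46, - 56, - 51, - 39, - 3, 7/8 , 14, 22, 27, 31,  31, 39, 60,77, 81, 87, 90 ]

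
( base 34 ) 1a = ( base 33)1B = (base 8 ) 54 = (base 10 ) 44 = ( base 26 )1i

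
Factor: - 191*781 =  - 11^1*71^1*191^1=- 149171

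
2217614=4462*497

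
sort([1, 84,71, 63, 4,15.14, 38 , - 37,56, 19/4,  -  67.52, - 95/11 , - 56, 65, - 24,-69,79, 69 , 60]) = [  -  69, - 67.52, - 56,  -  37, - 24,  -  95/11, 1, 4,  19/4, 15.14, 38, 56, 60, 63, 65, 69 , 71, 79, 84]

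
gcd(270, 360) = 90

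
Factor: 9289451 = 9289451^1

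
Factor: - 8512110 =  - 2^1*3^2*5^1*271^1*349^1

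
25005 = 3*8335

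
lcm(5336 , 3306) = 304152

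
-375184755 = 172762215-547946970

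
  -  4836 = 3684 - 8520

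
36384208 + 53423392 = 89807600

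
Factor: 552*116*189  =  2^5*3^4*7^1 * 23^1*29^1= 12102048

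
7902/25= 316 + 2/25 = 316.08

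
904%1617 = 904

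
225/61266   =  75/20422   =  0.00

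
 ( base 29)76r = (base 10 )6088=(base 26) 904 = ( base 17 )1412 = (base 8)13710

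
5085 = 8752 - 3667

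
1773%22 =13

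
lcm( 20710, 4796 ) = 455620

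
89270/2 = 44635 = 44635.00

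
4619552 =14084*328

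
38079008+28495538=66574546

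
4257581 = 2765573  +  1492008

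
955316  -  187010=768306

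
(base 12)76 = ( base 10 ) 90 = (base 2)1011010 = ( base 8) 132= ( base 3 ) 10100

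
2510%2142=368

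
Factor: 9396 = 2^2*3^4*29^1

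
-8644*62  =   - 535928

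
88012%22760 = 19732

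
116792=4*29198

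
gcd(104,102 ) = 2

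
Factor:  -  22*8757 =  - 192654= - 2^1 * 3^2*7^1*11^1*139^1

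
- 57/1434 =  - 1 + 459/478  =  - 0.04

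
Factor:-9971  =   - 13^2 * 59^1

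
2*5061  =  10122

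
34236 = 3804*9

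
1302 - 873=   429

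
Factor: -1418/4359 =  - 2^1*3^( - 1 )*709^1*1453^(-1)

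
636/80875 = 636/80875  =  0.01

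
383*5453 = 2088499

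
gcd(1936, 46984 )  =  8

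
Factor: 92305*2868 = 2^2 * 3^1*5^1*239^1*18461^1 = 264730740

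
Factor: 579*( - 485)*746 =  - 2^1 * 3^1*5^1*97^1 * 193^1*373^1 = - 209487990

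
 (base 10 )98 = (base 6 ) 242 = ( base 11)8a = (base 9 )118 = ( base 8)142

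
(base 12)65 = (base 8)115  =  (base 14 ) 57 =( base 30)2h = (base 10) 77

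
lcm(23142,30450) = 578550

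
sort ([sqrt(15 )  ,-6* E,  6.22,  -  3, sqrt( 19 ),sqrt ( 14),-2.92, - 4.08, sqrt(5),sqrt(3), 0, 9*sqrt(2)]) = [ - 6*E, - 4.08, - 3 ,- 2.92, 0,sqrt( 3 ) , sqrt(5), sqrt( 14),sqrt(  15), sqrt( 19), 6.22 , 9 *sqrt ( 2 )]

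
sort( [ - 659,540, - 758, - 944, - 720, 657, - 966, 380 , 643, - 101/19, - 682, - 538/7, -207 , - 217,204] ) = [ - 966, - 944, - 758, - 720, - 682,-659, - 217, - 207,-538/7,-101/19,204 , 380, 540,  643,657] 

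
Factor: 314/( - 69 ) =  - 2^1*3^(-1 )*23^( - 1)*157^1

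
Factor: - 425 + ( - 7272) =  - 7697=- 43^1 * 179^1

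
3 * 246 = 738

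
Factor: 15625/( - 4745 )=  - 5^5 * 13^(-1 )*73^(  -  1 ) = - 3125/949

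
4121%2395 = 1726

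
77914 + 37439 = 115353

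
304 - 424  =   - 120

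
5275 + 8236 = 13511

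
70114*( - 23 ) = -1612622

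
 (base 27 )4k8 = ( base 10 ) 3464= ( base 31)3in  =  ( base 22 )73a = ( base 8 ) 6610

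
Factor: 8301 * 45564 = 378226764 = 2^2 * 3^2*2767^1 * 3797^1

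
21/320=21/320= 0.07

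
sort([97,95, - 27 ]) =[ - 27,95,97 ]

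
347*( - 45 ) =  -15615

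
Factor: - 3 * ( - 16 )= 48  =  2^4*3^1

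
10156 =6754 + 3402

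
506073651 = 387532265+118541386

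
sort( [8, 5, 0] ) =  [ 0,  5,8]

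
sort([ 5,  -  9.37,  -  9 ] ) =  [-9.37, - 9,5 ]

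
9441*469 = 4427829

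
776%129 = 2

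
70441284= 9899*7116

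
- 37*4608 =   -  170496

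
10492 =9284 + 1208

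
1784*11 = 19624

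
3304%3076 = 228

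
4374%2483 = 1891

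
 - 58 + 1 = - 57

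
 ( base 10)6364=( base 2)1100011011100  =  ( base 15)1d44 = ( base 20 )fi4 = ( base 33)5rs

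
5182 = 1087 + 4095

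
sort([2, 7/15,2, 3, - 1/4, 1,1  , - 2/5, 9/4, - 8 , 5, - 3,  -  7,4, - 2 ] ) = [ - 8, - 7, - 3, - 2, - 2/5, - 1/4,7/15,1,1,2 , 2,9/4,3, 4,5 ] 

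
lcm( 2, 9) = 18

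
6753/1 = 6753 = 6753.00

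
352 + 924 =1276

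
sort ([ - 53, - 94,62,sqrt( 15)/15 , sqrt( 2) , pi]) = [ - 94,-53,sqrt ( 15)/15, sqrt(2), pi  ,  62] 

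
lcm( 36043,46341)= 324387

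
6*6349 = 38094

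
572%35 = 12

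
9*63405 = 570645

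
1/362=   1/362 = 0.00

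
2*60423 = 120846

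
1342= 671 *2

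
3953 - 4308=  - 355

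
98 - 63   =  35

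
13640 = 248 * 55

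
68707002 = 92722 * 741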